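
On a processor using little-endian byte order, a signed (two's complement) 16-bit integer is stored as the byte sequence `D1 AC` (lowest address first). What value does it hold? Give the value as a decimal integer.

Little-endian: lowest address holds the least-significant byte.
Reassemble most-significant byte first: AC D1 → 0xACD1.
Top bit is set, so as a signed 16-bit value this is 0xACD1 − 2^16 = -21295.

-21295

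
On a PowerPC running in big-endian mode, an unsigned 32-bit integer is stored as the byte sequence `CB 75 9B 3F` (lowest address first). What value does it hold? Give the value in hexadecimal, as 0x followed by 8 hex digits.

Big-endian: lowest address holds the most-significant byte.
The bytes are already most-significant first: 0xCB759B3F.

0xCB759B3F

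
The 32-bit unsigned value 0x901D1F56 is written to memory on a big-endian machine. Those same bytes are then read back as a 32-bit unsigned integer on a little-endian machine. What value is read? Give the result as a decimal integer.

Stored big-endian, the bytes at ascending addresses are 90 1D 1F 56.
Read back as little-endian, the first byte is least significant, giving 0x561F1D90.
0x561F1D90 = 1444879760.

1444879760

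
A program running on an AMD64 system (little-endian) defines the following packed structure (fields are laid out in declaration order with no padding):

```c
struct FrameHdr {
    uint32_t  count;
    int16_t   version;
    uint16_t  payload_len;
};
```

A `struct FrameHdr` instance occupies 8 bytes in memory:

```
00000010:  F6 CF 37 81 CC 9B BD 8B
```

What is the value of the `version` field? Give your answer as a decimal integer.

`version` follows `count` (4 bytes), so it starts at byte offset 4 and occupies 2 bytes.
Bytes at offsets 4..5: CC 9B.
Little-endian: lowest address holds the least-significant byte.
Reassemble most-significant byte first: 9B CC → 0x9BCC.
Top bit is set, so as a signed 16-bit value this is 0x9BCC − 2^16 = -25652.

-25652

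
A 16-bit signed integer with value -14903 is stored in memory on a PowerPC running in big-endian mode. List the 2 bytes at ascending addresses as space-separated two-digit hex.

C5 C9

Two's complement of -14903 in 16 bits: 14903 = 0x3A37; invert → 0xC5C8; add 1 → 0xC5C9.
Split into bytes (most-significant first): C5 C9.
Big-endian: lowest address holds the most-significant byte.
So the memory order matches the most-significant-first order: C5 C9.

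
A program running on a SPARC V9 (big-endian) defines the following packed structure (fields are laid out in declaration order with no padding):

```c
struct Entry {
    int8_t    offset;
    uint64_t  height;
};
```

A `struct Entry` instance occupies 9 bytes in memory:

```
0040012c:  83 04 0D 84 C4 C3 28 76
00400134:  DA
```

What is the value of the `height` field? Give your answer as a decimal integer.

292035531471615706

`height` follows `offset` (1 byte), so it starts at byte offset 1 and occupies 8 bytes.
Bytes at offsets 1..8: 04 0D 84 C4 C3 28 76 DA.
Big-endian stores the most-significant byte at the lowest address.
The bytes are already most-significant first: 0x040D84C4C32876DA.
0x040D84C4C32876DA = 292035531471615706.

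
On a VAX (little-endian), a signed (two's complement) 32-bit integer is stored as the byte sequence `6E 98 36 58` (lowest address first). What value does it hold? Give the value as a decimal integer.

Little-endian: lowest address holds the least-significant byte.
Reassemble most-significant byte first: 58 36 98 6E → 0x5836986E.
0x5836986E = 1479972974.

1479972974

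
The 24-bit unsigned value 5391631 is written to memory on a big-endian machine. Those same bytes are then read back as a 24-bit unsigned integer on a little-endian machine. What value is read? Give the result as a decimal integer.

1000786

5391631 in 24-bit hexadecimal is 0x52450F.
Stored big-endian, the bytes at ascending addresses are 52 45 0F.
Read back as little-endian, the first byte is least significant, giving 0x0F4552.
0x0F4552 = 1000786.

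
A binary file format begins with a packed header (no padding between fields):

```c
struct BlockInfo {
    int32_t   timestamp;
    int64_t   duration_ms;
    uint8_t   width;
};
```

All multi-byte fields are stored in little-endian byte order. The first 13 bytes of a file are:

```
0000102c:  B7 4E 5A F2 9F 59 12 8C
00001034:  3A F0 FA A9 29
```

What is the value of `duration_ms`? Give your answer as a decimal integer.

`duration_ms` follows `timestamp` (4 bytes), so it starts at byte offset 4 and occupies 8 bytes.
Bytes at offsets 4..11: 9F 59 12 8C 3A F0 FA A9.
Little-endian stores the least-significant byte at the lowest address.
Reassemble most-significant byte first: A9 FA F0 3A 8C 12 59 9F → 0xA9FAF03A8C12599F.
Top bit is set, so as a signed 64-bit value this is 0xA9FAF03A8C12599F − 2^64 = -6198377802873284193.

-6198377802873284193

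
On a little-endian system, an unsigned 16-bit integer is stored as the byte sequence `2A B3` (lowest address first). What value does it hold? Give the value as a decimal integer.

Little-endian: lowest address holds the least-significant byte.
Reassemble most-significant byte first: B3 2A → 0xB32A.
0xB32A = 45866.

45866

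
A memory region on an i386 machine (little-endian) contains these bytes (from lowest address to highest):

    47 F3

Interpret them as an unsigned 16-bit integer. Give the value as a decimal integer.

62279

In little-endian order the low byte comes first in memory.
Reassemble most-significant byte first: F3 47 → 0xF347.
0xF347 = 62279.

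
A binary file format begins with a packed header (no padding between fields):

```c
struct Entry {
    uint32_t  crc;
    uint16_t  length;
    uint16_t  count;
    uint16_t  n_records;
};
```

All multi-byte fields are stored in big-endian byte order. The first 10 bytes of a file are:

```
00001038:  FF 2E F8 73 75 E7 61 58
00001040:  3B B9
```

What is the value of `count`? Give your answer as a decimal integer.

`count` follows `crc` (4 B), `length` (2 B), so it starts at offset 4 + 2 = 6 and occupies 2 bytes.
Bytes at offsets 6..7: 61 58.
Big-endian: lowest address holds the most-significant byte.
The bytes are already most-significant first: 0x6158.
0x6158 = 24920.

24920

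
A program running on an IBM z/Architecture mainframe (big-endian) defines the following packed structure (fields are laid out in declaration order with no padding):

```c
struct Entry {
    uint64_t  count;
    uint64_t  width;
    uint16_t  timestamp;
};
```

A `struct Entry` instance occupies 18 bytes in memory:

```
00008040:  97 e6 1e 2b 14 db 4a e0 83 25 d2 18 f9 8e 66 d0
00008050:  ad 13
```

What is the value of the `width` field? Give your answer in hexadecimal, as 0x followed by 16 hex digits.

0x8325D218F98E66D0

`width` follows `count` (8 bytes), so it starts at byte offset 8 and occupies 8 bytes.
Bytes at offsets 8..15: 83 25 D2 18 F9 8E 66 D0.
Big-endian stores the most-significant byte at the lowest address.
The bytes are already most-significant first: 0x8325D218F98E66D0.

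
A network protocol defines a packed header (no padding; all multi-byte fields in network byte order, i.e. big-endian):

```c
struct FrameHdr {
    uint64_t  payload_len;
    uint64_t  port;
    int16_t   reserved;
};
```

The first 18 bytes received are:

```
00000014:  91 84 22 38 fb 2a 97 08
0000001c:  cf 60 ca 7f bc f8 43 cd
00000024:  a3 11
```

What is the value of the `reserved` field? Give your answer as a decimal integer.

-23791

`reserved` follows `payload_len` (8 B), `port` (8 B), so it starts at offset 8 + 8 = 16 and occupies 2 bytes.
Bytes at offsets 16..17: A3 11.
In big-endian order the high byte comes first in memory.
The bytes are already most-significant first: 0xA311.
Top bit is set, so as a signed 16-bit value this is 0xA311 − 2^16 = -23791.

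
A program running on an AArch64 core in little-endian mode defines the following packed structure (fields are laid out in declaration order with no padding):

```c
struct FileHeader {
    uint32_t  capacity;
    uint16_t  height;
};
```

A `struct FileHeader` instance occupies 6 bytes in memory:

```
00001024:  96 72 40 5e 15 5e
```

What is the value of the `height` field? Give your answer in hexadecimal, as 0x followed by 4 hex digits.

0x5E15

`height` follows `capacity` (4 bytes), so it starts at byte offset 4 and occupies 2 bytes.
Bytes at offsets 4..5: 15 5E.
Little-endian: lowest address holds the least-significant byte.
Reassemble most-significant byte first: 5E 15 → 0x5E15.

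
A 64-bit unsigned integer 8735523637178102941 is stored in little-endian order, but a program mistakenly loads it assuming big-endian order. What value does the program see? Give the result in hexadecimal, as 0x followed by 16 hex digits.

8735523637178102941 in 64-bit hexadecimal is 0x793AD0771907749D.
Stored little-endian, the bytes at ascending addresses are 9D 74 07 19 77 D0 3A 79.
Read back as big-endian, the last byte is least significant, giving 0x9D74071977D03A79.

0x9D74071977D03A79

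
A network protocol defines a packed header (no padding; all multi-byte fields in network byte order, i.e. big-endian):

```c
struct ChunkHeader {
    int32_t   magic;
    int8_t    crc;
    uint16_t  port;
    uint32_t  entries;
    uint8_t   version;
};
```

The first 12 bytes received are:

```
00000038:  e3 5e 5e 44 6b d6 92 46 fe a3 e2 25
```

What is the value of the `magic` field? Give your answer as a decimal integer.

`magic` is the first field, at byte offset 0, occupying 4 bytes.
Bytes at offsets 0..3: E3 5E 5E 44.
In big-endian order the high byte comes first in memory.
The bytes are already most-significant first: 0xE35E5E44.
Top bit is set, so as a signed 32-bit value this is 0xE35E5E44 − 2^32 = -480354748.

-480354748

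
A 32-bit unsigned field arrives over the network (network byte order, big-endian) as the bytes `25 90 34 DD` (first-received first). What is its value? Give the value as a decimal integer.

Big-endian: lowest address holds the most-significant byte.
The bytes are already most-significant first: 0x259034DD.
0x259034DD = 630207709.

630207709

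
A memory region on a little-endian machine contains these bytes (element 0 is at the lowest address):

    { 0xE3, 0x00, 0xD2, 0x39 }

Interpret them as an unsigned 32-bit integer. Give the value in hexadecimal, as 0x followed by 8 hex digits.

0x39D200E3

Little-endian stores the least-significant byte at the lowest address.
Reassemble most-significant byte first: 39 D2 00 E3 → 0x39D200E3.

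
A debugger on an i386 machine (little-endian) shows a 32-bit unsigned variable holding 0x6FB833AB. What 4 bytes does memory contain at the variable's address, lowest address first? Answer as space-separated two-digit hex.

Split into bytes (most-significant first): 6F B8 33 AB.
Little-endian: lowest address holds the least-significant byte.
So at ascending addresses the bytes are AB 33 B8 6F.

AB 33 B8 6F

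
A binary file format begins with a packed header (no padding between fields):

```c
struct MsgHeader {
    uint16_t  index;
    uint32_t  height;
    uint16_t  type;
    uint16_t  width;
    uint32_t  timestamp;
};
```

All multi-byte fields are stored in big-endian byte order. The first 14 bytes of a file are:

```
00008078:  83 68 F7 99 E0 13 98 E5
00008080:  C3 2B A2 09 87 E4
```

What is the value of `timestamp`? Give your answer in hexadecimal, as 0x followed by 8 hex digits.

0xA20987E4

`timestamp` follows `index` (2 B), `height` (4 B), `type` (2 B), `width` (2 B), so it starts at offset 2 + 4 + 2 + 2 = 10 and occupies 4 bytes.
Bytes at offsets 10..13: A2 09 87 E4.
In big-endian order the high byte comes first in memory.
The bytes are already most-significant first: 0xA20987E4.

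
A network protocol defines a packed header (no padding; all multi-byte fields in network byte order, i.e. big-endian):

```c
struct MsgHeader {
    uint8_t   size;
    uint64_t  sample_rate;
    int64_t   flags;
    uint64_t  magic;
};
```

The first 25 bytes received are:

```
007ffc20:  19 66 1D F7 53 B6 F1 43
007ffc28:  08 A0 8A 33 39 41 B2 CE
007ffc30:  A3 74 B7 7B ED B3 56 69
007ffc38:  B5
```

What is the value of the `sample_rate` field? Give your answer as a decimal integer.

`sample_rate` follows `size` (1 byte), so it starts at byte offset 1 and occupies 8 bytes.
Bytes at offsets 1..8: 66 1D F7 53 B6 F1 43 08.
Big-endian stores the most-significant byte at the lowest address.
The bytes are already most-significant first: 0x661DF753B6F14308.
0x661DF753B6F14308 = 7358309305116869384.

7358309305116869384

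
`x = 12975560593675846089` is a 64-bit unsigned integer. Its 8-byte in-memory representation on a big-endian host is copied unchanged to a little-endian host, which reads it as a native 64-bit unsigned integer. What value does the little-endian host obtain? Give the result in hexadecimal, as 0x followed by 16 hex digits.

12975560593675846089 in 64-bit hexadecimal is 0xB412739CCB9B01C9.
Stored big-endian, the bytes at ascending addresses are B4 12 73 9C CB 9B 01 C9.
Read back as little-endian, the first byte is least significant, giving 0xC9019BCB9C7312B4.

0xC9019BCB9C7312B4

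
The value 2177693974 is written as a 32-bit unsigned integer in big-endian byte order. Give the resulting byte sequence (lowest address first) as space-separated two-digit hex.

81 CC F9 16

2177693974 in hexadecimal, padded to 32 bits, is 0x81CCF916.
Split into bytes (most-significant first): 81 CC F9 16.
In big-endian order the high byte comes first in memory.
So the memory order matches the most-significant-first order: 81 CC F9 16.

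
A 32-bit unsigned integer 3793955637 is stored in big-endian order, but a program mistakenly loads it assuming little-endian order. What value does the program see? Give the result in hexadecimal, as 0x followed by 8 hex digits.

3793955637 in 32-bit hexadecimal is 0xE2232B35.
Stored big-endian, the bytes at ascending addresses are E2 23 2B 35.
Read back as little-endian, the first byte is least significant, giving 0x352B23E2.

0x352B23E2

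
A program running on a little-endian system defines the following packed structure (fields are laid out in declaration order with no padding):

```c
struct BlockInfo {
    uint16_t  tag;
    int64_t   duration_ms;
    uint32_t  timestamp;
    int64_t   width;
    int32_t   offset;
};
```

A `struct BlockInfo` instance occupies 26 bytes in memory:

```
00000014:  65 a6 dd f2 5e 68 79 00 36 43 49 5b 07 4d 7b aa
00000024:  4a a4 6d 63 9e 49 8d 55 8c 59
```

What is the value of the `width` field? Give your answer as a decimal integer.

5304786733647964795

`width` follows `tag` (2 B), `duration_ms` (8 B), `timestamp` (4 B), so it starts at offset 2 + 8 + 4 = 14 and occupies 8 bytes.
Bytes at offsets 14..21: 7B AA 4A A4 6D 63 9E 49.
Little-endian stores the least-significant byte at the lowest address.
Reassemble most-significant byte first: 49 9E 63 6D A4 4A AA 7B → 0x499E636DA44AAA7B.
0x499E636DA44AAA7B = 5304786733647964795.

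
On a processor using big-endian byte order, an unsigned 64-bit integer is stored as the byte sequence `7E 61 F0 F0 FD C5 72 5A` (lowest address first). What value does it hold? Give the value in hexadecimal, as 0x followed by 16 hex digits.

0x7E61F0F0FDC5725A

In big-endian order the high byte comes first in memory.
The bytes are already most-significant first: 0x7E61F0F0FDC5725A.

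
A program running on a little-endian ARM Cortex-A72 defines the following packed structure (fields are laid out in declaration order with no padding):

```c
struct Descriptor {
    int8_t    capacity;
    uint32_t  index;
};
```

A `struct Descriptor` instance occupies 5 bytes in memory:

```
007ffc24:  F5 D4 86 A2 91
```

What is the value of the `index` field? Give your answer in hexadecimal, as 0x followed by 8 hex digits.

`index` follows `capacity` (1 byte), so it starts at byte offset 1 and occupies 4 bytes.
Bytes at offsets 1..4: D4 86 A2 91.
Little-endian: lowest address holds the least-significant byte.
Reassemble most-significant byte first: 91 A2 86 D4 → 0x91A286D4.

0x91A286D4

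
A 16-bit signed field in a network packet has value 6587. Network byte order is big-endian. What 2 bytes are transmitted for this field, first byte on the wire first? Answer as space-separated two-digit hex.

6587 in hexadecimal, padded to 16 bits, is 0x19BB.
Split into bytes (most-significant first): 19 BB.
Big-endian: lowest address holds the most-significant byte.
So the memory order matches the most-significant-first order: 19 BB.

19 BB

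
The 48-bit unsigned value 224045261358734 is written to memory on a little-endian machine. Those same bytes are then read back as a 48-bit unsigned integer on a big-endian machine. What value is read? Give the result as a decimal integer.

224045261358734 in 48-bit hexadecimal is 0xCBC49A37868E.
Stored little-endian, the bytes at ascending addresses are 8E 86 37 9A C4 CB.
Read back as big-endian, the last byte is least significant, giving 0x8E86379AC4CB.
0x8E86379AC4CB = 156707109651659.

156707109651659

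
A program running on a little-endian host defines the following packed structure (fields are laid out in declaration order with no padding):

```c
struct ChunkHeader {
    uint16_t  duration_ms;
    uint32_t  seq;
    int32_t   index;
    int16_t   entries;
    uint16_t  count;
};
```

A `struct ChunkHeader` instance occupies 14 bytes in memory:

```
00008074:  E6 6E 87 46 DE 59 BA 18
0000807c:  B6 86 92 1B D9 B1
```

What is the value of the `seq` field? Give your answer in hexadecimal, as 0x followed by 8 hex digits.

`seq` follows `duration_ms` (2 bytes), so it starts at byte offset 2 and occupies 4 bytes.
Bytes at offsets 2..5: 87 46 DE 59.
Little-endian: lowest address holds the least-significant byte.
Reassemble most-significant byte first: 59 DE 46 87 → 0x59DE4687.

0x59DE4687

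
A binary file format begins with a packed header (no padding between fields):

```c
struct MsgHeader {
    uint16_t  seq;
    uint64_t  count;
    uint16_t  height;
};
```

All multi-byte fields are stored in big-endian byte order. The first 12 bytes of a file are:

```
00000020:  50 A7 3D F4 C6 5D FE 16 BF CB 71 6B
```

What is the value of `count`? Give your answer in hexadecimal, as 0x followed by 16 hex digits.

`count` follows `seq` (2 bytes), so it starts at byte offset 2 and occupies 8 bytes.
Bytes at offsets 2..9: 3D F4 C6 5D FE 16 BF CB.
Big-endian: lowest address holds the most-significant byte.
The bytes are already most-significant first: 0x3DF4C65DFE16BFCB.

0x3DF4C65DFE16BFCB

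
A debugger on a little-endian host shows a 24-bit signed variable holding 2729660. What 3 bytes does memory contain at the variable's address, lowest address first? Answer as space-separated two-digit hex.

BC A6 29

2729660 in hexadecimal, padded to 24 bits, is 0x29A6BC.
Split into bytes (most-significant first): 29 A6 BC.
Little-endian: lowest address holds the least-significant byte.
So at ascending addresses the bytes are BC A6 29.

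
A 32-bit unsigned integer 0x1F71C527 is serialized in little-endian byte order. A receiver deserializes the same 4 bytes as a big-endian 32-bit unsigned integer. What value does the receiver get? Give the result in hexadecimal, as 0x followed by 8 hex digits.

0x27C5711F

Stored little-endian, the bytes at ascending addresses are 27 C5 71 1F.
Read back as big-endian, the last byte is least significant, giving 0x27C5711F.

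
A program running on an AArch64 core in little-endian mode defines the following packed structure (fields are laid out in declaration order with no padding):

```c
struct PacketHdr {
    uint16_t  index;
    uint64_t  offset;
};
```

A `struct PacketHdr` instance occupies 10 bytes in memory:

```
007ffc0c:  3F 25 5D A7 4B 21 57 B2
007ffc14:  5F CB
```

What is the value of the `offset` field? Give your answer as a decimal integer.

14654627799777388381

`offset` follows `index` (2 bytes), so it starts at byte offset 2 and occupies 8 bytes.
Bytes at offsets 2..9: 5D A7 4B 21 57 B2 5F CB.
Little-endian: lowest address holds the least-significant byte.
Reassemble most-significant byte first: CB 5F B2 57 21 4B A7 5D → 0xCB5FB257214BA75D.
0xCB5FB257214BA75D = 14654627799777388381.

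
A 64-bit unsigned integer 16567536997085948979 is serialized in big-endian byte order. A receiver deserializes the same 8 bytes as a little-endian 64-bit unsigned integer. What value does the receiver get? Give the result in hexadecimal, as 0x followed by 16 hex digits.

16567536997085948979 in 64-bit hexadecimal is 0xE5EBB71ECA732C33.
Stored big-endian, the bytes at ascending addresses are E5 EB B7 1E CA 73 2C 33.
Read back as little-endian, the first byte is least significant, giving 0x332C73CA1EB7EBE5.

0x332C73CA1EB7EBE5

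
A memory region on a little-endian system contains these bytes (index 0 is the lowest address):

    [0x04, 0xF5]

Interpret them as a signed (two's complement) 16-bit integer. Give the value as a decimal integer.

Little-endian: lowest address holds the least-significant byte.
Reassemble most-significant byte first: F5 04 → 0xF504.
Top bit is set, so as a signed 16-bit value this is 0xF504 − 2^16 = -2812.

-2812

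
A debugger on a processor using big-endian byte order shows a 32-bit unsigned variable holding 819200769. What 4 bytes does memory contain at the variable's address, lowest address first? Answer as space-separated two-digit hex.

819200769 in hexadecimal, padded to 32 bits, is 0x30D40301.
Split into bytes (most-significant first): 30 D4 03 01.
In big-endian order the high byte comes first in memory.
So the memory order matches the most-significant-first order: 30 D4 03 01.

30 D4 03 01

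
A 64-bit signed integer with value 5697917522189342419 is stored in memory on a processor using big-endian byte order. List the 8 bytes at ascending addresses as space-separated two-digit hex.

4F 13 11 CC 2D 91 D6 D3

5697917522189342419 in hexadecimal, padded to 64 bits, is 0x4F1311CC2D91D6D3.
Split into bytes (most-significant first): 4F 13 11 CC 2D 91 D6 D3.
Big-endian stores the most-significant byte at the lowest address.
So the memory order matches the most-significant-first order: 4F 13 11 CC 2D 91 D6 D3.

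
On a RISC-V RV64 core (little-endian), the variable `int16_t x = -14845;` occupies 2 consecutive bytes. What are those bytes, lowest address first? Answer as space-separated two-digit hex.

03 C6

Two's complement of -14845 in 16 bits: 14845 = 0x39FD; invert → 0xC602; add 1 → 0xC603.
Split into bytes (most-significant first): C6 03.
Little-endian stores the least-significant byte at the lowest address.
So at ascending addresses the bytes are 03 C6.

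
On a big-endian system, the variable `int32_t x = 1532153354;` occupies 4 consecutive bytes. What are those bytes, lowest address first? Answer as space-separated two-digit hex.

5B 52 CE 0A

1532153354 in hexadecimal, padded to 32 bits, is 0x5B52CE0A.
Split into bytes (most-significant first): 5B 52 CE 0A.
Big-endian stores the most-significant byte at the lowest address.
So the memory order matches the most-significant-first order: 5B 52 CE 0A.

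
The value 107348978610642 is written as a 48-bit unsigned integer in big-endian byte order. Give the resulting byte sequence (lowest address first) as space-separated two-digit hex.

61 A2 21 BC B1 D2

107348978610642 in hexadecimal, padded to 48 bits, is 0x61A221BCB1D2.
Split into bytes (most-significant first): 61 A2 21 BC B1 D2.
Big-endian stores the most-significant byte at the lowest address.
So the memory order matches the most-significant-first order: 61 A2 21 BC B1 D2.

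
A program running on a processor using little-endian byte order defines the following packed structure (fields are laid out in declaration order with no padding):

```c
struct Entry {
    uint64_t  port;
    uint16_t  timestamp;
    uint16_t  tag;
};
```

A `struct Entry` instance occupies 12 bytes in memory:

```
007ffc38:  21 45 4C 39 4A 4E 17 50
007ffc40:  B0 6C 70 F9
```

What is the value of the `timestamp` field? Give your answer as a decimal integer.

27824

`timestamp` follows `port` (8 bytes), so it starts at byte offset 8 and occupies 2 bytes.
Bytes at offsets 8..9: B0 6C.
Little-endian stores the least-significant byte at the lowest address.
Reassemble most-significant byte first: 6C B0 → 0x6CB0.
0x6CB0 = 27824.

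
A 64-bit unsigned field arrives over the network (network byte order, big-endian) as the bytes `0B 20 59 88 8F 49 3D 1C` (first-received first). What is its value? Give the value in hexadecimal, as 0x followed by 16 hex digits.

Big-endian stores the most-significant byte at the lowest address.
The bytes are already most-significant first: 0x0B2059888F493D1C.

0x0B2059888F493D1C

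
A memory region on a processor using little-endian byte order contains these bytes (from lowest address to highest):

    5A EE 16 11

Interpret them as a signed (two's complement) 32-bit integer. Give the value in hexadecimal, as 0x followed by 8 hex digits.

0x1116EE5A

In little-endian order the low byte comes first in memory.
Reassemble most-significant byte first: 11 16 EE 5A → 0x1116EE5A.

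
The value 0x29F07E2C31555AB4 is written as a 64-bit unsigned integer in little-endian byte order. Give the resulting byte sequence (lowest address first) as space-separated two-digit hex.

B4 5A 55 31 2C 7E F0 29

Split into bytes (most-significant first): 29 F0 7E 2C 31 55 5A B4.
Little-endian: lowest address holds the least-significant byte.
So at ascending addresses the bytes are B4 5A 55 31 2C 7E F0 29.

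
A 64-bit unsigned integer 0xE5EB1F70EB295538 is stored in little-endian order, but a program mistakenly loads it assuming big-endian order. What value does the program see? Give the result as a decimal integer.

4059196730319563749

Stored little-endian, the bytes at ascending addresses are 38 55 29 EB 70 1F EB E5.
Read back as big-endian, the last byte is least significant, giving 0x385529EB701FEBE5.
0x385529EB701FEBE5 = 4059196730319563749.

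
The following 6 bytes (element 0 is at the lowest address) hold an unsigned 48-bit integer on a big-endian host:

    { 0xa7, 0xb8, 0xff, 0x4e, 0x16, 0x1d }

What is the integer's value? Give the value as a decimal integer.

184412999128605

Big-endian: lowest address holds the most-significant byte.
The bytes are already most-significant first: 0xA7B8FF4E161D.
0xA7B8FF4E161D = 184412999128605.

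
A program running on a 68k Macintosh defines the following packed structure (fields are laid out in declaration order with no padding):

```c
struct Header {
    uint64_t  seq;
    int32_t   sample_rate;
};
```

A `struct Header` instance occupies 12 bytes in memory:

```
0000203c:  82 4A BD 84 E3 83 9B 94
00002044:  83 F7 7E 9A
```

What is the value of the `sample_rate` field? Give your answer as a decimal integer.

`sample_rate` follows `seq` (8 bytes), so it starts at byte offset 8 and occupies 4 bytes.
Bytes at offsets 8..11: 83 F7 7E 9A.
In big-endian order the high byte comes first in memory.
The bytes are already most-significant first: 0x83F77E9A.
Top bit is set, so as a signed 32-bit value this is 0x83F77E9A − 2^32 = -2080932198.

-2080932198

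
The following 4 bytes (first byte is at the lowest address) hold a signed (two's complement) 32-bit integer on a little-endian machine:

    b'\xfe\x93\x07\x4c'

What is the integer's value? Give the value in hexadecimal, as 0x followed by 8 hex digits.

In little-endian order the low byte comes first in memory.
Reassemble most-significant byte first: 4C 07 93 FE → 0x4C0793FE.

0x4C0793FE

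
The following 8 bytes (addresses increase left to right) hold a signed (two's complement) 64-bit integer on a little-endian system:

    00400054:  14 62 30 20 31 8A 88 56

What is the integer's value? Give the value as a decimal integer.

6235385627692524052

Little-endian stores the least-significant byte at the lowest address.
Reassemble most-significant byte first: 56 88 8A 31 20 30 62 14 → 0x56888A3120306214.
0x56888A3120306214 = 6235385627692524052.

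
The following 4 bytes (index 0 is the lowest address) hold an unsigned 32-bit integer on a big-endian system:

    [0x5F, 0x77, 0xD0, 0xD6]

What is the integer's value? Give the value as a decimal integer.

In big-endian order the high byte comes first in memory.
The bytes are already most-significant first: 0x5F77D0D6.
0x5F77D0D6 = 1601687766.

1601687766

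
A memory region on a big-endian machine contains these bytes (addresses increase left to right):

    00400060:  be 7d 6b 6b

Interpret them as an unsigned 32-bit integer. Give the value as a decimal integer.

Big-endian: lowest address holds the most-significant byte.
The bytes are already most-significant first: 0xBE7D6B6B.
0xBE7D6B6B = 3195890539.

3195890539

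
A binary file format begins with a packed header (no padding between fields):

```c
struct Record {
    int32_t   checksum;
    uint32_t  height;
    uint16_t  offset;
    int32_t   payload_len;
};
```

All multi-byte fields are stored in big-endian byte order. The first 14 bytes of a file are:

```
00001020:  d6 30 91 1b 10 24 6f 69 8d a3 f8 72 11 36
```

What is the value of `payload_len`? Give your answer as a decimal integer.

`payload_len` follows `checksum` (4 B), `height` (4 B), `offset` (2 B), so it starts at offset 4 + 4 + 2 = 10 and occupies 4 bytes.
Bytes at offsets 10..13: F8 72 11 36.
Big-endian: lowest address holds the most-significant byte.
The bytes are already most-significant first: 0xF8721136.
Top bit is set, so as a signed 32-bit value this is 0xF8721136 − 2^32 = -126742218.

-126742218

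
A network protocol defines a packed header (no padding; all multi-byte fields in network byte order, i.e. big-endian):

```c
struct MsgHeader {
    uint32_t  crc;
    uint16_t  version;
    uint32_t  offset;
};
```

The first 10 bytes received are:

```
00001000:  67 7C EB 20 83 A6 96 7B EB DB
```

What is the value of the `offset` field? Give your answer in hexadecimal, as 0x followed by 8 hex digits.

`offset` follows `crc` (4 B), `version` (2 B), so it starts at offset 4 + 2 = 6 and occupies 4 bytes.
Bytes at offsets 6..9: 96 7B EB DB.
Big-endian: lowest address holds the most-significant byte.
The bytes are already most-significant first: 0x967BEBDB.

0x967BEBDB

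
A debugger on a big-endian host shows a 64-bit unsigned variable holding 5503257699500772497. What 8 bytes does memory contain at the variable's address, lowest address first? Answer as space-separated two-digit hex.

5503257699500772497 in hexadecimal, padded to 64 bits, is 0x4C5F7FB85E2D4C91.
Split into bytes (most-significant first): 4C 5F 7F B8 5E 2D 4C 91.
In big-endian order the high byte comes first in memory.
So the memory order matches the most-significant-first order: 4C 5F 7F B8 5E 2D 4C 91.

4C 5F 7F B8 5E 2D 4C 91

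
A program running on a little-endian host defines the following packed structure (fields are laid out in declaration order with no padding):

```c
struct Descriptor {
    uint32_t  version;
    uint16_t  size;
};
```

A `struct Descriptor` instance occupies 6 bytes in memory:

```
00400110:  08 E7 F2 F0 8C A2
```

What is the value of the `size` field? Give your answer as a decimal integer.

41612

`size` follows `version` (4 bytes), so it starts at byte offset 4 and occupies 2 bytes.
Bytes at offsets 4..5: 8C A2.
Little-endian stores the least-significant byte at the lowest address.
Reassemble most-significant byte first: A2 8C → 0xA28C.
0xA28C = 41612.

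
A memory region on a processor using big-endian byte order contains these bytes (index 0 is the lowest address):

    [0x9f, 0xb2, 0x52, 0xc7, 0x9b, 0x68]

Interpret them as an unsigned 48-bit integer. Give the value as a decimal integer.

Big-endian stores the most-significant byte at the lowest address.
The bytes are already most-significant first: 0x9FB252C79B68.
0x9FB252C79B68 = 175588241808232.

175588241808232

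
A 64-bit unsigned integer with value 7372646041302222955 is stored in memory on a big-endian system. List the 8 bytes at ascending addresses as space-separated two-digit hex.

66 50 E6 83 3A 82 48 6B

7372646041302222955 in hexadecimal, padded to 64 bits, is 0x6650E6833A82486B.
Split into bytes (most-significant first): 66 50 E6 83 3A 82 48 6B.
Big-endian: lowest address holds the most-significant byte.
So the memory order matches the most-significant-first order: 66 50 E6 83 3A 82 48 6B.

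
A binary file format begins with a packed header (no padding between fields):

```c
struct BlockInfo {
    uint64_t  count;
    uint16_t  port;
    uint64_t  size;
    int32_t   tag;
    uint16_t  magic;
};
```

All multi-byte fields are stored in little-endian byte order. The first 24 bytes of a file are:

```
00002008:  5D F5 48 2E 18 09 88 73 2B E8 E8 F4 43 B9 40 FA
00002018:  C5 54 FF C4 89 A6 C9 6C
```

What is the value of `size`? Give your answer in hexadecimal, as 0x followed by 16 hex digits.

0x54C5FA40B943F4E8

`size` follows `count` (8 B), `port` (2 B), so it starts at offset 8 + 2 = 10 and occupies 8 bytes.
Bytes at offsets 10..17: E8 F4 43 B9 40 FA C5 54.
Little-endian stores the least-significant byte at the lowest address.
Reassemble most-significant byte first: 54 C5 FA 40 B9 43 F4 E8 → 0x54C5FA40B943F4E8.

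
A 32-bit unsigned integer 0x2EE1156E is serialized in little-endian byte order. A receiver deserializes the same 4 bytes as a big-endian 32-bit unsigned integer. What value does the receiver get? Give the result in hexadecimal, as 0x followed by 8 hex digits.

Stored little-endian, the bytes at ascending addresses are 6E 15 E1 2E.
Read back as big-endian, the last byte is least significant, giving 0x6E15E12E.

0x6E15E12E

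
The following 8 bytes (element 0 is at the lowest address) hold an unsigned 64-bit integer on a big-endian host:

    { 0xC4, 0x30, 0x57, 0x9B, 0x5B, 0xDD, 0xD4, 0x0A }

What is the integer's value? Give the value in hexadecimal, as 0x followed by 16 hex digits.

0xC430579B5BDDD40A

Big-endian: lowest address holds the most-significant byte.
The bytes are already most-significant first: 0xC430579B5BDDD40A.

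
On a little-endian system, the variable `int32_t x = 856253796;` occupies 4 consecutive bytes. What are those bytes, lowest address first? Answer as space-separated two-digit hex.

856253796 in hexadecimal, padded to 32 bits, is 0x33096564.
Split into bytes (most-significant first): 33 09 65 64.
Little-endian stores the least-significant byte at the lowest address.
So at ascending addresses the bytes are 64 65 09 33.

64 65 09 33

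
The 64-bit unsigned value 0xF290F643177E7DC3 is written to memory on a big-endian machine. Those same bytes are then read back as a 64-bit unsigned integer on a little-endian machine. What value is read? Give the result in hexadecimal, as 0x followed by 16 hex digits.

0xC37D7E1743F690F2

Stored big-endian, the bytes at ascending addresses are F2 90 F6 43 17 7E 7D C3.
Read back as little-endian, the first byte is least significant, giving 0xC37D7E1743F690F2.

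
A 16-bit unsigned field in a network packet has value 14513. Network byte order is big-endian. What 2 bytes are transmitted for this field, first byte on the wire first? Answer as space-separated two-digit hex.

14513 in hexadecimal, padded to 16 bits, is 0x38B1.
Split into bytes (most-significant first): 38 B1.
In big-endian order the high byte comes first in memory.
So the memory order matches the most-significant-first order: 38 B1.

38 B1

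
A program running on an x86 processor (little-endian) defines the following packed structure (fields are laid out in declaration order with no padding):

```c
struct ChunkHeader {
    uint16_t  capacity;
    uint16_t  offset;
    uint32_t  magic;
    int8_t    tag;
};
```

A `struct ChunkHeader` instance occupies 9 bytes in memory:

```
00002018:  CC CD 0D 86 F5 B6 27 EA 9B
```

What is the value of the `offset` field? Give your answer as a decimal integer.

34317

`offset` follows `capacity` (2 bytes), so it starts at byte offset 2 and occupies 2 bytes.
Bytes at offsets 2..3: 0D 86.
In little-endian order the low byte comes first in memory.
Reassemble most-significant byte first: 86 0D → 0x860D.
0x860D = 34317.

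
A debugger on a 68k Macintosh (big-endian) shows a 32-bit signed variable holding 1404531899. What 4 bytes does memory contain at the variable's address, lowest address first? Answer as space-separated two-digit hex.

1404531899 in hexadecimal, padded to 32 bits, is 0x53B774BB.
Split into bytes (most-significant first): 53 B7 74 BB.
Big-endian: lowest address holds the most-significant byte.
So the memory order matches the most-significant-first order: 53 B7 74 BB.

53 B7 74 BB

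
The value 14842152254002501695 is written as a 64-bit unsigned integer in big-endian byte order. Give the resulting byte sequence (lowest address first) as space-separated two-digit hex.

14842152254002501695 in hexadecimal, padded to 64 bits, is 0xCDF9EAD68215183F.
Split into bytes (most-significant first): CD F9 EA D6 82 15 18 3F.
Big-endian stores the most-significant byte at the lowest address.
So the memory order matches the most-significant-first order: CD F9 EA D6 82 15 18 3F.

CD F9 EA D6 82 15 18 3F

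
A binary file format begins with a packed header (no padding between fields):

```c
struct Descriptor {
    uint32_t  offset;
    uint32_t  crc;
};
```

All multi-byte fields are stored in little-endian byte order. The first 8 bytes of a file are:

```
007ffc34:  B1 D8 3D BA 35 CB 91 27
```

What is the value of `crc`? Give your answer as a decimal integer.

663866165

`crc` follows `offset` (4 bytes), so it starts at byte offset 4 and occupies 4 bytes.
Bytes at offsets 4..7: 35 CB 91 27.
Little-endian: lowest address holds the least-significant byte.
Reassemble most-significant byte first: 27 91 CB 35 → 0x2791CB35.
0x2791CB35 = 663866165.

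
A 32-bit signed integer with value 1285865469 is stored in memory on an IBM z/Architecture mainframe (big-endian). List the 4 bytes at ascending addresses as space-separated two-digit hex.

4C A4 BF FD

1285865469 in hexadecimal, padded to 32 bits, is 0x4CA4BFFD.
Split into bytes (most-significant first): 4C A4 BF FD.
In big-endian order the high byte comes first in memory.
So the memory order matches the most-significant-first order: 4C A4 BF FD.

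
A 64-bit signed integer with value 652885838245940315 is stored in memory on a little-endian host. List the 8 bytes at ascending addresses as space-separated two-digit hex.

5B 4C 88 F3 35 84 0F 09

652885838245940315 in hexadecimal, padded to 64 bits, is 0x090F8435F3884C5B.
Split into bytes (most-significant first): 09 0F 84 35 F3 88 4C 5B.
Little-endian: lowest address holds the least-significant byte.
So at ascending addresses the bytes are 5B 4C 88 F3 35 84 0F 09.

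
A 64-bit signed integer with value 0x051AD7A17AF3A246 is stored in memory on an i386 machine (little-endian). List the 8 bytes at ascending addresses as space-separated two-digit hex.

46 A2 F3 7A A1 D7 1A 05

Split into bytes (most-significant first): 05 1A D7 A1 7A F3 A2 46.
Little-endian: lowest address holds the least-significant byte.
So at ascending addresses the bytes are 46 A2 F3 7A A1 D7 1A 05.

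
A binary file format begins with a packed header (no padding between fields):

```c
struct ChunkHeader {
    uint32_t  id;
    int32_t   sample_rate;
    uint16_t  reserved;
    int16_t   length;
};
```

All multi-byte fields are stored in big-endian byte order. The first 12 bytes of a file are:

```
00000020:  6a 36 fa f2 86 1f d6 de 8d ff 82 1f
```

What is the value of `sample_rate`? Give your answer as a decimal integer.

`sample_rate` follows `id` (4 bytes), so it starts at byte offset 4 and occupies 4 bytes.
Bytes at offsets 4..7: 86 1F D6 DE.
In big-endian order the high byte comes first in memory.
The bytes are already most-significant first: 0x861FD6DE.
Top bit is set, so as a signed 32-bit value this is 0x861FD6DE − 2^32 = -2044733730.

-2044733730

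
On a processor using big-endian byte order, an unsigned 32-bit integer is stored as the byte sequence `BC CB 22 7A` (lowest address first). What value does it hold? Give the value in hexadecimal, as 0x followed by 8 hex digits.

In big-endian order the high byte comes first in memory.
The bytes are already most-significant first: 0xBCCB227A.

0xBCCB227A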